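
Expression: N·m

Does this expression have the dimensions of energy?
Yes

The expression N·m has dimensions [L^2 M T^-2], which is exactly energy [L^2 M T^-2].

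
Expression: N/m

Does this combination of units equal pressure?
No

The expression N/m has dimensions [M T^-2], but pressure has dimensions [L^-1 M T^-2].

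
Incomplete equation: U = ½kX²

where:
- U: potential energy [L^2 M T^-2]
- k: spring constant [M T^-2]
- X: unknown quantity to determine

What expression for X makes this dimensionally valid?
X = x (displacement), dimensions [L]

U has dimensions [L^2 M T^-2]; the rest of the RHS (½k) has dimensions [M T^-2].
So X² must have dimensions [L^2], i.e. X has dimensions [L] — X = x (displacement).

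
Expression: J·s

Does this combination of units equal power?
No

The expression J·s has dimensions [L^2 M T^-1], but power has dimensions [L^2 M T^-3].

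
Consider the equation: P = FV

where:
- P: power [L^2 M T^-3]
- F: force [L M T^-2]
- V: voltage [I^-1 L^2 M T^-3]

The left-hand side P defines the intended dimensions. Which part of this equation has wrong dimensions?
The right-hand side term FV

P has dimensions [L^2 M T^-3], but FV has dimensions [I^-1 L^3 M^2 T^-5], so the term FV is dimensionally wrong for P.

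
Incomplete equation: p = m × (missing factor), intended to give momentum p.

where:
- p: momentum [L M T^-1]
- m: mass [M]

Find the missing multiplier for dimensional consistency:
v (velocity), dimensions [L T^-1]

p has dimensions [L M T^-1] and m has dimensions [M].
The missing factor must have dimensions [L M T^-1] / [M] = [L T^-1], i.e. velocity (v).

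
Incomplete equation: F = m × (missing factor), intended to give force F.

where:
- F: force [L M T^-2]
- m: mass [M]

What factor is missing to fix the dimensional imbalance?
a (acceleration), dimensions [L T^-2]

F has dimensions [L M T^-2] and m has dimensions [M].
The missing factor must have dimensions [L M T^-2] / [M] = [L T^-2], i.e. acceleration (a).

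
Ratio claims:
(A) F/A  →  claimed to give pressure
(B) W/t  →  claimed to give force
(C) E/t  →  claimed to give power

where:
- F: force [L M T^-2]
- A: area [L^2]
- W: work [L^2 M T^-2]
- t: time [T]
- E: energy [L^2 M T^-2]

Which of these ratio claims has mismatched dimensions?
(B) W/t does not give force

(A) F/A: [L^-1 M T^-2] = pressure [L^-1 M T^-2] ✓
(B) W/t: [L^2 M T^-3] ≠ force [L M T^-2] ✗
(C) E/t: [L^2 M T^-3] = power [L^2 M T^-3] ✓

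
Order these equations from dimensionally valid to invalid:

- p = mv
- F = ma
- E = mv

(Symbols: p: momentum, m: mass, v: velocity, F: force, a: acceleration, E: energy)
Dimensionally correct: p = mv, F = ma
Dimensionally incorrect: E = mv
Ordered (correct first, then incorrect): p = mv, F = ma, E = mv

- p = mv: LHS [L M T^-1], RHS [L M T^-1] → correct ✓
- F = ma: LHS [L M T^-2], RHS [L M T^-2] → correct ✓
- E = mv: LHS [L^2 M T^-2], RHS [L M T^-1] → incorrect ✗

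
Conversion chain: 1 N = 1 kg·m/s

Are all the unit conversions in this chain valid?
The chain is incorrect (it contains an error).

Incorrect: Newton is kg·m/s², not kg·m/s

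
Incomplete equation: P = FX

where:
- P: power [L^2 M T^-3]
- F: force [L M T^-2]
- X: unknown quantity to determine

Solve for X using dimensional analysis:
X = v (velocity), dimensions [L T^-1]

P has dimensions [L^2 M T^-3]; the rest of the RHS (F) has dimensions [L M T^-2].
So X must have dimensions [L T^-1] — X = v (velocity).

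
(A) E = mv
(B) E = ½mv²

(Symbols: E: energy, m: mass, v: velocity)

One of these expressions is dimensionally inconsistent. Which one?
(A)

(A) E = mv: LHS [L^2 M T^-2], RHS [L M T^-1] ✗
(B) E = ½mv²: LHS [L^2 M T^-2], RHS [L^2 M T^-2] ✓

Expression (A) E = mv is dimensionally incorrect.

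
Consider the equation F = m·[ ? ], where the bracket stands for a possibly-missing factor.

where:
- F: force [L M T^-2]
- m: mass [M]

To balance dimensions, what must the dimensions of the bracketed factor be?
[L T^-2] — acceleration (e.g. a)

F has dimensions [L M T^-2]; m has dimensions [M].
The bracketed factor must supply [L M T^-2] / [M] = [L T^-2].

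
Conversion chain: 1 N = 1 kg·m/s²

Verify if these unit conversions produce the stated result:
The chain is correct (no errors).

Correct: Newton is defined as kg·m/s²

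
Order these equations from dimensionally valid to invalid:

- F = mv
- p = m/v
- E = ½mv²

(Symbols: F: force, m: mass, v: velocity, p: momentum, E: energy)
Dimensionally correct: E = ½mv²
Dimensionally incorrect: F = mv, p = m/v
Ordered (correct first, then incorrect): E = ½mv², F = mv, p = m/v

- F = mv: LHS [L M T^-2], RHS [L M T^-1] → incorrect ✗
- p = m/v: LHS [L M T^-1], RHS [L^-1 M T] → incorrect ✗
- E = ½mv²: LHS [L^2 M T^-2], RHS [L^2 M T^-2] → correct ✓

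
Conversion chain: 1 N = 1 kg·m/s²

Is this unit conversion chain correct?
The chain is correct (no errors).

Correct: Newton is defined as kg·m/s²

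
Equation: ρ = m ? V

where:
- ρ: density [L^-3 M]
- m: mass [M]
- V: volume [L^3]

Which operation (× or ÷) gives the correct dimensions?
division (÷): ρ = m ÷ V

ρ [L^-3 M]; m [M]; V [L^3].
m × V → [L^3 M] ✗
m ÷ V → [L^-3 M] ✓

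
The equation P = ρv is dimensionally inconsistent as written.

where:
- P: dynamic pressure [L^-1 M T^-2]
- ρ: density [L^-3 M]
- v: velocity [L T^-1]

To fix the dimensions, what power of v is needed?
The exponent of v should be 2: P = ρv^2

The LHS P has dimensions [L^-1 M T^-2]; v has dimensions [L T^-1].
As written, the RHS ρv (exponent 1 on v) has dimensions [L^-2 M T^-1], which does not match.
With exponent 2, the RHS ρv^2 has dimensions [L^-1 M T^-2], matching the LHS.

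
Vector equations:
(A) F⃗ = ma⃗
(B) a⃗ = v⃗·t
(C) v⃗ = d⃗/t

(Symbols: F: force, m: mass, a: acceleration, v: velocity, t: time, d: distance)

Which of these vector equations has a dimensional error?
(B) a⃗ = v⃗·t

(A) F⃗ = ma⃗: LHS [L M T^-2], RHS [L M T^-2] ✓ — Force and acceleration are vectors, mass is a scalar
(B) a⃗ = v⃗·t: LHS [L T^-2], RHS [L] ✗ — acceleration is velocity per time; should be v⃗/t
(C) v⃗ = d⃗/t: LHS [L T^-1], RHS [L T^-1] ✓ — displacement (vector) divided by time (scalar)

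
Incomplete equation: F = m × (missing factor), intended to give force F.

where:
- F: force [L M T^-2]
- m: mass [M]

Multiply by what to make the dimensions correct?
a (acceleration), dimensions [L T^-2]

F has dimensions [L M T^-2] and m has dimensions [M].
The missing factor must have dimensions [L M T^-2] / [M] = [L T^-2], i.e. acceleration (a).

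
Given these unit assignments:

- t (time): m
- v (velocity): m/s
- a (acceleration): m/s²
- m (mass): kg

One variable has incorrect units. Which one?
t

The variable t (time) should have units s, not m.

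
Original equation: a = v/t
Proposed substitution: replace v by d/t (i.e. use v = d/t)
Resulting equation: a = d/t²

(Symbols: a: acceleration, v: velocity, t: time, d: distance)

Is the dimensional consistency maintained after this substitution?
Yes

[v] = [L T^-1] and [d/t] = [L T^-1]. These match, so the substitution replaces a quantity by one of the same dimensions and the result a = d/t² has LHS [L T^-2] vs RHS [L T^-2] — still consistent.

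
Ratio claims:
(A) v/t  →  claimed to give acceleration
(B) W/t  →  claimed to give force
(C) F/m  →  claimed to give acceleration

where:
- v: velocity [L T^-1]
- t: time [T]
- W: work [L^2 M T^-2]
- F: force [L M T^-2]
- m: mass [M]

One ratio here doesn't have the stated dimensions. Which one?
(B) W/t does not give force

(A) v/t: [L T^-2] = acceleration [L T^-2] ✓
(B) W/t: [L^2 M T^-3] ≠ force [L M T^-2] ✗
(C) F/m: [L T^-2] = acceleration [L T^-2] ✓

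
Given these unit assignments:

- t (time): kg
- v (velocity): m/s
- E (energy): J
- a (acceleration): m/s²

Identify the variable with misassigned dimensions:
t

The variable t (time) should have units s, not kg.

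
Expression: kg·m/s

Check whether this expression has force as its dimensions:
No

The expression kg·m/s has dimensions [L M T^-1], but force has dimensions [L M T^-2].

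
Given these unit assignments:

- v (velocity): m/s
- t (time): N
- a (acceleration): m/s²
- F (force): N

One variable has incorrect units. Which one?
t

The variable t (time) should have units s, not N.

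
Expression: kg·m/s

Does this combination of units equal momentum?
Yes

The expression kg·m/s has dimensions [L M T^-1], which is exactly momentum [L M T^-1].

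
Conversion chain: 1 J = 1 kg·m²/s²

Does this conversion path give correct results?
The chain is correct (no errors).

Correct: Joule is defined as kg·m²/s²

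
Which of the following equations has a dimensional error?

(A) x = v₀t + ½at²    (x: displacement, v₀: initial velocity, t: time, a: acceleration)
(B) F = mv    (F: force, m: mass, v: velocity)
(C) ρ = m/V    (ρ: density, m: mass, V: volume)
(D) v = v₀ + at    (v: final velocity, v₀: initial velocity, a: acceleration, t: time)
(B) F = mv

The equation (B) F = mv is dimensionally incorrect.

LHS (F): [L M T^-2]
RHS (mv): [L M T^-1] ✗

The dimensions do not match. The other three equations balance.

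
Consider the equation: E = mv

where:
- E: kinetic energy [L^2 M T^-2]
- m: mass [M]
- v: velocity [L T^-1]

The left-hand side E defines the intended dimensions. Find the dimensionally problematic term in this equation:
The right-hand side term mv

E has dimensions [L^2 M T^-2], but mv has dimensions [L M T^-1], so the term mv is dimensionally wrong for E.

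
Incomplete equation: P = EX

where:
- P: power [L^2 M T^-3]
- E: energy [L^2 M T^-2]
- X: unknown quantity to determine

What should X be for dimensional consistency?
X = f (inverse time / frequency (1/t)), dimensions [T^-1]

P has dimensions [L^2 M T^-3]; the rest of the RHS (E) has dimensions [L^2 M T^-2].
So X must have dimensions [T^-1] — X = f (inverse time / frequency (1/t)).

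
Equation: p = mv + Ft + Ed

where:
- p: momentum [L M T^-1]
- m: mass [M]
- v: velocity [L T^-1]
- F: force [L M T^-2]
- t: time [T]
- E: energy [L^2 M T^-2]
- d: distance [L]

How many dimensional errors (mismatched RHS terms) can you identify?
1

LHS p: [L M T^-1]
- mv: [L M T^-1] ✓
- Ft: [L M T^-1] ✓
- Ed: [L^3 M T^-2] ✗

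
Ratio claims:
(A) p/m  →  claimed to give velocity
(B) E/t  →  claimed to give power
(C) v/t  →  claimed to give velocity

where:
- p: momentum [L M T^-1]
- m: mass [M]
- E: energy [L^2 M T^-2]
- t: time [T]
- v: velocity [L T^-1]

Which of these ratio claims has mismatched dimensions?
(C) v/t does not give velocity

(A) p/m: [L T^-1] = velocity [L T^-1] ✓
(B) E/t: [L^2 M T^-3] = power [L^2 M T^-3] ✓
(C) v/t: [L T^-2] ≠ velocity [L T^-1] ✗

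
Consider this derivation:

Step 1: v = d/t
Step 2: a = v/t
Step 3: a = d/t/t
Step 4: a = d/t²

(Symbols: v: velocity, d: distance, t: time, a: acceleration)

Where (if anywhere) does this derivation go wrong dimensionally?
No step introduces an error — all steps are dimensionally consistent.

Step 1: v = d/t → LHS [L T^-1], RHS [L T^-1] ✓
Step 2: a = v/t → LHS [L T^-2], RHS [L T^-2] ✓
Step 3: a = d/t/t → LHS [L T^-2], RHS [L T^-2] ✓
Step 4: a = d/t² → LHS [L T^-2], RHS [L T^-2] ✓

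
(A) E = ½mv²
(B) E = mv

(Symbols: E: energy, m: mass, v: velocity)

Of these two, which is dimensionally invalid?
(B)

(A) E = ½mv²: LHS [L^2 M T^-2], RHS [L^2 M T^-2] ✓
(B) E = mv: LHS [L^2 M T^-2], RHS [L M T^-1] ✗

Expression (B) E = mv is dimensionally incorrect.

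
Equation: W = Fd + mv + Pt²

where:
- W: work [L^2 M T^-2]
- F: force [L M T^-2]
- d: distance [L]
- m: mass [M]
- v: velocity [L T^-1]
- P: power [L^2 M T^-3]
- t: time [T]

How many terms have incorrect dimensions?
2

LHS W: [L^2 M T^-2]
- Fd: [L^2 M T^-2] ✓
- mv: [L M T^-1] ✗
- Pt²: [L^2 M T^-1] ✗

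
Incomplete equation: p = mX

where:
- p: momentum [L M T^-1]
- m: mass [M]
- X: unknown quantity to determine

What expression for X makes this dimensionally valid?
X = v (velocity), dimensions [L T^-1]

p has dimensions [L M T^-1]; the rest of the RHS (m) has dimensions [M].
So X must have dimensions [L T^-1] — X = v (velocity).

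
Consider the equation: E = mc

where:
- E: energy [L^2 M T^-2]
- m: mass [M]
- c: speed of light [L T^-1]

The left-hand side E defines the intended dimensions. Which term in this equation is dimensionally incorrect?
The right-hand side term mc

E has dimensions [L^2 M T^-2], but mc has dimensions [L M T^-1], so the term mc is dimensionally wrong for E.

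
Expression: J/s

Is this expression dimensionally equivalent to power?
Yes

The expression J/s has dimensions [L^2 M T^-3], which is exactly power [L^2 M T^-3].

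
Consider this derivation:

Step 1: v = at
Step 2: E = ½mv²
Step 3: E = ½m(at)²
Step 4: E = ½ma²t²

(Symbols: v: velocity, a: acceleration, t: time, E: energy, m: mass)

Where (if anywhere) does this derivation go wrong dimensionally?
No step introduces an error — all steps are dimensionally consistent.

Step 1: v = at → LHS [L T^-1], RHS [L T^-1] ✓
Step 2: E = ½mv² → LHS [L^2 M T^-2], RHS [L^2 M T^-2] ✓
Step 3: E = ½m(at)² → LHS [L^2 M T^-2], RHS [L^2 M T^-2] ✓
Step 4: E = ½ma²t² → LHS [L^2 M T^-2], RHS [L^2 M T^-2] ✓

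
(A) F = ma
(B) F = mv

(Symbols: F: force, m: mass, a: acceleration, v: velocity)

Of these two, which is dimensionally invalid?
(B)

(A) F = ma: LHS [L M T^-2], RHS [L M T^-2] ✓
(B) F = mv: LHS [L M T^-2], RHS [L M T^-1] ✗

Expression (B) F = mv is dimensionally incorrect.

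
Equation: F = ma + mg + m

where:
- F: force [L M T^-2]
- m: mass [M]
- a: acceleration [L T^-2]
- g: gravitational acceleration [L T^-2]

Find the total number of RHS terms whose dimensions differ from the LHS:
1

LHS F: [L M T^-2]
- ma: [L M T^-2] ✓
- mg: [L M T^-2] ✓
- m: [M] ✗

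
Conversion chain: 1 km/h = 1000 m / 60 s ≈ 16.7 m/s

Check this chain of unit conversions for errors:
The chain is incorrect (it contains an error).

Incorrect: 1 h = 3600 s, not 60 s (1 km/h ≈ 0.278 m/s)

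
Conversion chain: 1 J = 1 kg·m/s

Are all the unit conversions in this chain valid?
The chain is incorrect (it contains an error).

Incorrect: Joule is kg·m²/s², not kg·m/s (that is momentum)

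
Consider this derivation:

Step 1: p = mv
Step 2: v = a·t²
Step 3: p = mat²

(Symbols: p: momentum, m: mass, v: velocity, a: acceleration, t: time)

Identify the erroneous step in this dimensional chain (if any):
Step 2

Step 1: p = mv → LHS [L M T^-1], RHS [L M T^-1] ✓
Step 2: v = a·t² → LHS [L T^-1], RHS [L] ✗

The first dimensional inconsistency appears in step 2: v = a·t²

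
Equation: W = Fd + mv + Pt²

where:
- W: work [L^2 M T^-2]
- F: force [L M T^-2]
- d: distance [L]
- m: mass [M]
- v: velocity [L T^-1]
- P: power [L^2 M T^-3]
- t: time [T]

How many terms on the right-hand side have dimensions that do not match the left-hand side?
2

LHS W: [L^2 M T^-2]
- Fd: [L^2 M T^-2] ✓
- mv: [L M T^-1] ✗
- Pt²: [L^2 M T^-1] ✗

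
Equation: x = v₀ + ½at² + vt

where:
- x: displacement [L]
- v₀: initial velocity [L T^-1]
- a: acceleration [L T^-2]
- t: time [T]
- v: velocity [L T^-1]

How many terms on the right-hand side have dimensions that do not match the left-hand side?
1

LHS x: [L]
- v₀: [L T^-1] ✗
- ½at²: [L] ✓
- vt: [L] ✓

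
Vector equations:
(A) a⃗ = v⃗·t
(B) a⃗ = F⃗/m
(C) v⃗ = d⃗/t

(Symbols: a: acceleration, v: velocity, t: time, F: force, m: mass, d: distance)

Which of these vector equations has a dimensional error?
(A) a⃗ = v⃗·t

(A) a⃗ = v⃗·t: LHS [L T^-2], RHS [L] ✗ — acceleration is velocity per time; should be v⃗/t
(B) a⃗ = F⃗/m: LHS [L T^-2], RHS [L T^-2] ✓ — force (vector) divided by mass (scalar)
(C) v⃗ = d⃗/t: LHS [L T^-1], RHS [L T^-1] ✓ — displacement (vector) divided by time (scalar)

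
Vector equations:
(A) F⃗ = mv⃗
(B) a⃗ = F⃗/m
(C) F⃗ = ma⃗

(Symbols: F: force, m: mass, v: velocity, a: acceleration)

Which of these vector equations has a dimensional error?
(A) F⃗ = mv⃗

(A) F⃗ = mv⃗: LHS [L M T^-2], RHS [L M T^-1] ✗ — mass times velocity is momentum, not force; should be ma⃗
(B) a⃗ = F⃗/m: LHS [L T^-2], RHS [L T^-2] ✓ — force (vector) divided by mass (scalar)
(C) F⃗ = ma⃗: LHS [L M T^-2], RHS [L M T^-2] ✓ — Force and acceleration are vectors, mass is a scalar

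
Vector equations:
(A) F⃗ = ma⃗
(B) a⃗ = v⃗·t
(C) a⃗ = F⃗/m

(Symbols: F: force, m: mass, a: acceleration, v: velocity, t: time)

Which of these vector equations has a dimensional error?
(B) a⃗ = v⃗·t

(A) F⃗ = ma⃗: LHS [L M T^-2], RHS [L M T^-2] ✓ — Force and acceleration are vectors, mass is a scalar
(B) a⃗ = v⃗·t: LHS [L T^-2], RHS [L] ✗ — acceleration is velocity per time; should be v⃗/t
(C) a⃗ = F⃗/m: LHS [L T^-2], RHS [L T^-2] ✓ — force (vector) divided by mass (scalar)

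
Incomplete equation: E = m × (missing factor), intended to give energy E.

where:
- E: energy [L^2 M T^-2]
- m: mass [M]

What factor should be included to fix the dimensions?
v² (velocity squared), dimensions [L^2 T^-2]

E has dimensions [L^2 M T^-2] and m has dimensions [M].
The missing factor must have dimensions [L^2 M T^-2] / [M] = [L^2 T^-2], i.e. velocity squared (v²).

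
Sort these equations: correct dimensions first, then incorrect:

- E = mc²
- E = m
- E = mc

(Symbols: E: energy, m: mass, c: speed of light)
Dimensionally correct: E = mc²
Dimensionally incorrect: E = m, E = mc
Ordered (correct first, then incorrect): E = mc², E = m, E = mc

- E = mc²: LHS [L^2 M T^-2], RHS [L^2 M T^-2] → correct ✓
- E = m: LHS [L^2 M T^-2], RHS [M] → incorrect ✗
- E = mc: LHS [L^2 M T^-2], RHS [L M T^-1] → incorrect ✗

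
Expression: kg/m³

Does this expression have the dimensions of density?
Yes

The expression kg/m³ has dimensions [L^-3 M], which is exactly density [L^-3 M].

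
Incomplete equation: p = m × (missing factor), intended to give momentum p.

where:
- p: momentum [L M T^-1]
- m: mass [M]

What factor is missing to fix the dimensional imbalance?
v (velocity), dimensions [L T^-1]

p has dimensions [L M T^-1] and m has dimensions [M].
The missing factor must have dimensions [L M T^-1] / [M] = [L T^-1], i.e. velocity (v).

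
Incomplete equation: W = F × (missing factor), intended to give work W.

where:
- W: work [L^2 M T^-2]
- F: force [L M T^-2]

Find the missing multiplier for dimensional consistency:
d (distance), dimensions [L]

W has dimensions [L^2 M T^-2] and F has dimensions [L M T^-2].
The missing factor must have dimensions [L^2 M T^-2] / [L M T^-2] = [L], i.e. distance (d).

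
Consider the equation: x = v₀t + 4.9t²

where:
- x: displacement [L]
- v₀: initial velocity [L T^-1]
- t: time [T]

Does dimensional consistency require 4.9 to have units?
Yes

x has dimensions [L], while t² alone has dimensions [T^2]. For the equation to balance, the factor 4.9 must carry dimensions [L T^-2] — it is a dimensional constant (a numerical value of a physical quantity with its units suppressed), not a pure number.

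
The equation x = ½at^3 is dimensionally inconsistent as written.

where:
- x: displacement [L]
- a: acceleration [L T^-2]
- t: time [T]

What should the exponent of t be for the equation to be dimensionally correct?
The exponent of t should be 2: x = ½at^2

The LHS x has dimensions [L]; t has dimensions [T].
As written, the RHS ½at^3 (exponent 3 on t) has dimensions [L T], which does not match.
With exponent 2, the RHS ½at^2 has dimensions [L], matching the LHS.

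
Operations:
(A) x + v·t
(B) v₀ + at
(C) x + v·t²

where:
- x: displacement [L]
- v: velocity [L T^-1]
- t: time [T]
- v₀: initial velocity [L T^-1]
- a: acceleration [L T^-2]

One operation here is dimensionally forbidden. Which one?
(C) x + v·t²

(A) x + v·t: x [L] and v·t [L] — same dimensions ✓
(B) v₀ + at: v₀ [L T^-1] and at [L T^-1] — same dimensions ✓
(C) x + v·t²: x [L] and v·t² [L T] — different dimensions cannot be added/subtracted ✗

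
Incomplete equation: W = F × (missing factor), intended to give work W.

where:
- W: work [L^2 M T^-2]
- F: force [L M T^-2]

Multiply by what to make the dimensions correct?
d (distance), dimensions [L]

W has dimensions [L^2 M T^-2] and F has dimensions [L M T^-2].
The missing factor must have dimensions [L^2 M T^-2] / [L M T^-2] = [L], i.e. distance (d).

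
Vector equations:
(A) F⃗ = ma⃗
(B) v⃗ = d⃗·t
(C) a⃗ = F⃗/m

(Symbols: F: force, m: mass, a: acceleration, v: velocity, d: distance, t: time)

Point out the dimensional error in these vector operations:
(B) v⃗ = d⃗·t

(A) F⃗ = ma⃗: LHS [L M T^-2], RHS [L M T^-2] ✓ — Force and acceleration are vectors, mass is a scalar
(B) v⃗ = d⃗·t: LHS [L T^-1], RHS [L T] ✗ — velocity is displacement per time; should be d⃗/t
(C) a⃗ = F⃗/m: LHS [L T^-2], RHS [L T^-2] ✓ — force (vector) divided by mass (scalar)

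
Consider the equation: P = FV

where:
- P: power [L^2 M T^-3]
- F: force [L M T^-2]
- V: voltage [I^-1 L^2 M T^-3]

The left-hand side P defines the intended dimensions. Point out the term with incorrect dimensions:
The right-hand side term FV

P has dimensions [L^2 M T^-3], but FV has dimensions [I^-1 L^3 M^2 T^-5], so the term FV is dimensionally wrong for P.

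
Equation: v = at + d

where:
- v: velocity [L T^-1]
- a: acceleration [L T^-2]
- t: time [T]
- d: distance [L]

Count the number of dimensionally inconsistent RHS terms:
1

LHS v: [L T^-1]
- at: [L T^-1] ✓
- d: [L] ✗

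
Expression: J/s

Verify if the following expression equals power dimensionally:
Yes

The expression J/s has dimensions [L^2 M T^-3], which is exactly power [L^2 M T^-3].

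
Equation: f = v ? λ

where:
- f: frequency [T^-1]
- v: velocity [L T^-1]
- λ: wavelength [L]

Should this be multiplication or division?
division (÷): f = v ÷ λ

f [T^-1]; v [L T^-1]; λ [L].
v × λ → [L^2 T^-1] ✗
v ÷ λ → [T^-1] ✓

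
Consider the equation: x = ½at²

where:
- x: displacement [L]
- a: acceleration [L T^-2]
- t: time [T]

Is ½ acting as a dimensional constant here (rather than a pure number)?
No

x has dimensions [L] and at² already has dimensions [L], so the equation balances without ½ contributing any dimensions. ½ is a pure (dimensionless) number; changing or removing it would not affect dimensional consistency.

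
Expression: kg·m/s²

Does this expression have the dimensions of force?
Yes

The expression kg·m/s² has dimensions [L M T^-2], which is exactly force [L M T^-2].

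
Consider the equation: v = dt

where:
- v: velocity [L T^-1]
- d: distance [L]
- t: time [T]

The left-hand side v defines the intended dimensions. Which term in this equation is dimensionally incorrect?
The right-hand side term dt

v has dimensions [L T^-1], but dt has dimensions [L T], so the term dt is dimensionally wrong for v.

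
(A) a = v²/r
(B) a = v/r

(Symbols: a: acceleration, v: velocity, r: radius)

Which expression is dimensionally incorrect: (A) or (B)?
(B)

(A) a = v²/r: LHS [L T^-2], RHS [L T^-2] ✓
(B) a = v/r: LHS [L T^-2], RHS [T^-1] ✗

Expression (B) a = v/r is dimensionally incorrect.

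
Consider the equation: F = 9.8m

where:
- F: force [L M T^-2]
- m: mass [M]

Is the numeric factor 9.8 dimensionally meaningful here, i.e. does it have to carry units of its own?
Yes

F has dimensions [L M T^-2], while m alone has dimensions [M]. For the equation to balance, the factor 9.8 must carry dimensions [L T^-2] — it is a dimensional constant (a numerical value of a physical quantity with its units suppressed), not a pure number.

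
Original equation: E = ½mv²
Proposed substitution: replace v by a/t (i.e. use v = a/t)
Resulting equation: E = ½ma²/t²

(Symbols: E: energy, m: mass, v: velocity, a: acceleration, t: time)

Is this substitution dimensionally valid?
No

[v] = [L T^-1] and [a/t] = [L T^-3]. These differ, so the substitution replaces a quantity by one of different dimensions and the result E = ½ma²/t² has LHS [L^2 M T^-2] vs RHS [L^2 M T^-6] — inconsistent.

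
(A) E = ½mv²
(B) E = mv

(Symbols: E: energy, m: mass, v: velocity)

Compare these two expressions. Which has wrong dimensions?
(B)

(A) E = ½mv²: LHS [L^2 M T^-2], RHS [L^2 M T^-2] ✓
(B) E = mv: LHS [L^2 M T^-2], RHS [L M T^-1] ✗

Expression (B) E = mv is dimensionally incorrect.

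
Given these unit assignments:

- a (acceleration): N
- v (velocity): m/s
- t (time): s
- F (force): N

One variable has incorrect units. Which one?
a

The variable a (acceleration) should have units m/s², not N.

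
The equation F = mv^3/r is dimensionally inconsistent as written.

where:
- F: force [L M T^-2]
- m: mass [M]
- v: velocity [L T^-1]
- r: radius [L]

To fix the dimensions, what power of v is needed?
The exponent of v should be 2: F = mv^2/r

The LHS F has dimensions [L M T^-2]; v has dimensions [L T^-1].
As written, the RHS mv^3/r (exponent 3 on v) has dimensions [L^2 M T^-3], which does not match.
With exponent 2, the RHS mv^2/r has dimensions [L M T^-2], matching the LHS.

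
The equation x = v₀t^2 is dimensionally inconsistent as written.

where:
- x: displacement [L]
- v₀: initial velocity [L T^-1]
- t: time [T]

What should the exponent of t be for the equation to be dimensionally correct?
The exponent of t should be 1: x = v₀t

The LHS x has dimensions [L]; t has dimensions [T].
As written, the RHS v₀t^2 (exponent 2 on t) has dimensions [L T], which does not match.
With exponent 1, the RHS v₀t has dimensions [L], matching the LHS.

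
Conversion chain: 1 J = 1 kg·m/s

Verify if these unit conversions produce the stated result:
The chain is incorrect (it contains an error).

Incorrect: Joule is kg·m²/s², not kg·m/s (that is momentum)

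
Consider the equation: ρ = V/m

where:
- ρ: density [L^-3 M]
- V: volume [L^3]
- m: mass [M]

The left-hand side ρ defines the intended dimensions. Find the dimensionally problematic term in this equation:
The right-hand side term V/m

ρ has dimensions [L^-3 M], but V/m has dimensions [L^3 M^-1], so the term V/m is dimensionally wrong for ρ.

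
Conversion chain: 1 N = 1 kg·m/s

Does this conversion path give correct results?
The chain is incorrect (it contains an error).

Incorrect: Newton is kg·m/s², not kg·m/s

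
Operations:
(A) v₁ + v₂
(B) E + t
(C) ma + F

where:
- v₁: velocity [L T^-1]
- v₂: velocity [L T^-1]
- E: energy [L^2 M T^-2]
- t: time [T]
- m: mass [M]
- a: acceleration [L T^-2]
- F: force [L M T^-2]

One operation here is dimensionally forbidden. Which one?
(B) E + t

(A) v₁ + v₂: v₁ [L T^-1] and v₂ [L T^-1] — same dimensions ✓
(B) E + t: E [L^2 M T^-2] and t [T] — different dimensions cannot be added/subtracted ✗
(C) ma + F: ma [L M T^-2] and F [L M T^-2] — same dimensions ✓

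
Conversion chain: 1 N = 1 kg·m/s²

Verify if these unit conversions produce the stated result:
The chain is correct (no errors).

Correct: Newton is defined as kg·m/s²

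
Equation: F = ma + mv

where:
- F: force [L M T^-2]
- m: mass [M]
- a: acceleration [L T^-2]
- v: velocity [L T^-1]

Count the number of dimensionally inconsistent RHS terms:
1

LHS F: [L M T^-2]
- ma: [L M T^-2] ✓
- mv: [L M T^-1] ✗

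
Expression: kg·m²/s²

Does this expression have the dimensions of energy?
Yes

The expression kg·m²/s² has dimensions [L^2 M T^-2], which is exactly energy [L^2 M T^-2].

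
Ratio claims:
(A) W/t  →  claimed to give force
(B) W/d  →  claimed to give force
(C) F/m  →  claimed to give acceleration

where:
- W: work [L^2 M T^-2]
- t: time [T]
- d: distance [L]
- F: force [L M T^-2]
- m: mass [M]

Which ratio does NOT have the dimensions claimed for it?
(A) W/t does not give force

(A) W/t: [L^2 M T^-3] ≠ force [L M T^-2] ✗
(B) W/d: [L M T^-2] = force [L M T^-2] ✓
(C) F/m: [L T^-2] = acceleration [L T^-2] ✓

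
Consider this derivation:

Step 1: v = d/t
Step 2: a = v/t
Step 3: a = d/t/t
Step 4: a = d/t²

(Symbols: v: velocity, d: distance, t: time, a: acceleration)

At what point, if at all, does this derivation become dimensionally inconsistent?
No step introduces an error — all steps are dimensionally consistent.

Step 1: v = d/t → LHS [L T^-1], RHS [L T^-1] ✓
Step 2: a = v/t → LHS [L T^-2], RHS [L T^-2] ✓
Step 3: a = d/t/t → LHS [L T^-2], RHS [L T^-2] ✓
Step 4: a = d/t² → LHS [L T^-2], RHS [L T^-2] ✓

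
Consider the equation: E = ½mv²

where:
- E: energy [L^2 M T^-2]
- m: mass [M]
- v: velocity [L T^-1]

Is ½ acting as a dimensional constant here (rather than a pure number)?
No

E has dimensions [L^2 M T^-2] and mv² already has dimensions [L^2 M T^-2], so the equation balances without ½ contributing any dimensions. ½ is a pure (dimensionless) number; changing or removing it would not affect dimensional consistency.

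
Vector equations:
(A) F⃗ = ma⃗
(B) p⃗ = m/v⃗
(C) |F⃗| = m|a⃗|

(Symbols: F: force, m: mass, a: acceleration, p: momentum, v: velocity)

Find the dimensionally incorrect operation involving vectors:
(B) p⃗ = m/v⃗

(A) F⃗ = ma⃗: LHS [L M T^-2], RHS [L M T^-2] ✓ — Force and acceleration are vectors, mass is a scalar
(B) p⃗ = m/v⃗: LHS [L M T^-1], RHS [L^-1 M T] ✗ — momentum is mass times velocity; should be mv⃗ (and division by a vector is undefined)
(C) |F⃗| = m|a⃗|: LHS [L M T^-2], RHS [L M T^-2] ✓ — magnitudes of vectors are scalars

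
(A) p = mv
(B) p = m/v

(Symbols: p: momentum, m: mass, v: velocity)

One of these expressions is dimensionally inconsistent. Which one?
(B)

(A) p = mv: LHS [L M T^-1], RHS [L M T^-1] ✓
(B) p = m/v: LHS [L M T^-1], RHS [L^-1 M T] ✗

Expression (B) p = m/v is dimensionally incorrect.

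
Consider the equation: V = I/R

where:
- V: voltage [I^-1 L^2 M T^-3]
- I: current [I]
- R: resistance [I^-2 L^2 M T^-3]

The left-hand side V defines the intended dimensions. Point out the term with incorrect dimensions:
The right-hand side term I/R

V has dimensions [I^-1 L^2 M T^-3], but I/R has dimensions [I^3 L^-2 M^-1 T^3], so the term I/R is dimensionally wrong for V.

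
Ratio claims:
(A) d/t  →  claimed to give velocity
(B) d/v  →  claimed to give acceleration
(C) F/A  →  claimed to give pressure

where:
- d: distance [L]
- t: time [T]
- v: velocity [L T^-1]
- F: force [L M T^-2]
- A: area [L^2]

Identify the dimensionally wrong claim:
(B) d/v does not give acceleration

(A) d/t: [L T^-1] = velocity [L T^-1] ✓
(B) d/v: [T] ≠ acceleration [L T^-2] ✗
(C) F/A: [L^-1 M T^-2] = pressure [L^-1 M T^-2] ✓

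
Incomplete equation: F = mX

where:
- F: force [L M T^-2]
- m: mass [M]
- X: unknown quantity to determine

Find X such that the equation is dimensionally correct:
X = a (acceleration), dimensions [L T^-2]

F has dimensions [L M T^-2]; the rest of the RHS (m) has dimensions [M].
So X must have dimensions [L T^-2] — X = a (acceleration).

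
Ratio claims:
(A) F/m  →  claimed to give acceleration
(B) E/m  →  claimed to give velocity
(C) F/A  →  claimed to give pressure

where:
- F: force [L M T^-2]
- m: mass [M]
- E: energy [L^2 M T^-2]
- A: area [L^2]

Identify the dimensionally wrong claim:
(B) E/m does not give velocity

(A) F/m: [L T^-2] = acceleration [L T^-2] ✓
(B) E/m: [L^2 T^-2] ≠ velocity [L T^-1] ✗
(C) F/A: [L^-1 M T^-2] = pressure [L^-1 M T^-2] ✓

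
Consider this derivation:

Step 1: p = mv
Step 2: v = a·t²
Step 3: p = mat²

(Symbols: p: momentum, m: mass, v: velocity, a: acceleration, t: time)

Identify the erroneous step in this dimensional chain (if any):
Step 2

Step 1: p = mv → LHS [L M T^-1], RHS [L M T^-1] ✓
Step 2: v = a·t² → LHS [L T^-1], RHS [L] ✗

The first dimensional inconsistency appears in step 2: v = a·t²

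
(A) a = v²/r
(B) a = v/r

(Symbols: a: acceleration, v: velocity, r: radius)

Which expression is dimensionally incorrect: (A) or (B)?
(B)

(A) a = v²/r: LHS [L T^-2], RHS [L T^-2] ✓
(B) a = v/r: LHS [L T^-2], RHS [T^-1] ✗

Expression (B) a = v/r is dimensionally incorrect.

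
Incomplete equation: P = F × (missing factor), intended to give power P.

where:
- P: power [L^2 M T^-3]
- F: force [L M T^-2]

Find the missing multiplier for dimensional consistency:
v (velocity), dimensions [L T^-1]

P has dimensions [L^2 M T^-3] and F has dimensions [L M T^-2].
The missing factor must have dimensions [L^2 M T^-3] / [L M T^-2] = [L T^-1], i.e. velocity (v).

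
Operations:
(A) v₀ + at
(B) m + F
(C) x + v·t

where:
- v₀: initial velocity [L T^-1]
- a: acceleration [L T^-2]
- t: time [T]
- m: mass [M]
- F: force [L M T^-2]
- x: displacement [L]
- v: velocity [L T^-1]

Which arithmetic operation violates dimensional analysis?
(B) m + F

(A) v₀ + at: v₀ [L T^-1] and at [L T^-1] — same dimensions ✓
(B) m + F: m [M] and F [L M T^-2] — different dimensions cannot be added/subtracted ✗
(C) x + v·t: x [L] and v·t [L] — same dimensions ✓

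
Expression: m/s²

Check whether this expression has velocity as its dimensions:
No

The expression m/s² has dimensions [L T^-2], but velocity has dimensions [L T^-1].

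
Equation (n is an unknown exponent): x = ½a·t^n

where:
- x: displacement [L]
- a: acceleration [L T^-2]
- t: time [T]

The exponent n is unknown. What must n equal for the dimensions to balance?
n = 2

x has dimensions [L]; t has dimensions [T].
The rest of the RHS has dimensions [L T^-2], so t^n must supply [T^2].
With n = 2: ½a·t^2 has dimensions [L], matching the LHS ✓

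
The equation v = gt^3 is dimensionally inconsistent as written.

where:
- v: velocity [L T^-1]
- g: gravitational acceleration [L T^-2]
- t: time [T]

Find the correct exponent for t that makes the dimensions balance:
The exponent of t should be 1: v = gt

The LHS v has dimensions [L T^-1]; t has dimensions [T].
As written, the RHS gt^3 (exponent 3 on t) has dimensions [L T], which does not match.
With exponent 1, the RHS gt has dimensions [L T^-1], matching the LHS.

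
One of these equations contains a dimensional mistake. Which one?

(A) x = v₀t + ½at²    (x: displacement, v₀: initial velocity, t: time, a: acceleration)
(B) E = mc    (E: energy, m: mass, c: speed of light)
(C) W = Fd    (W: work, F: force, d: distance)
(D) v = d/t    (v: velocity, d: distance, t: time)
(B) E = mc

The equation (B) E = mc is dimensionally incorrect.

LHS (E): [L^2 M T^-2]
RHS (mc): [L M T^-1] ✗

The dimensions do not match. The other three equations balance.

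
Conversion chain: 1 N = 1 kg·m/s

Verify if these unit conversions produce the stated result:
The chain is incorrect (it contains an error).

Incorrect: Newton is kg·m/s², not kg·m/s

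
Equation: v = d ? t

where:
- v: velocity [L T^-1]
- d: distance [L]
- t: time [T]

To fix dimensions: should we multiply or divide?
division (÷): v = d ÷ t

v [L T^-1]; d [L]; t [T].
d × t → [L T] ✗
d ÷ t → [L T^-1] ✓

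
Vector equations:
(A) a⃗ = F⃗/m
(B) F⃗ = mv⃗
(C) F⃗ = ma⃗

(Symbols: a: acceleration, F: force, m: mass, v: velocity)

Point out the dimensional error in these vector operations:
(B) F⃗ = mv⃗

(A) a⃗ = F⃗/m: LHS [L T^-2], RHS [L T^-2] ✓ — force (vector) divided by mass (scalar)
(B) F⃗ = mv⃗: LHS [L M T^-2], RHS [L M T^-1] ✗ — mass times velocity is momentum, not force; should be ma⃗
(C) F⃗ = ma⃗: LHS [L M T^-2], RHS [L M T^-2] ✓ — Force and acceleration are vectors, mass is a scalar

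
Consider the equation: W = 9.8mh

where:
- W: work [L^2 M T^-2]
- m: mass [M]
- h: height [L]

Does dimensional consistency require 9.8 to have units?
Yes

W has dimensions [L^2 M T^-2], while mh alone has dimensions [L M]. For the equation to balance, the factor 9.8 must carry dimensions [L T^-2] — it is a dimensional constant (a numerical value of a physical quantity with its units suppressed), not a pure number.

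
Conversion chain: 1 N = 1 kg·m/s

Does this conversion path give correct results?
The chain is incorrect (it contains an error).

Incorrect: Newton is kg·m/s², not kg·m/s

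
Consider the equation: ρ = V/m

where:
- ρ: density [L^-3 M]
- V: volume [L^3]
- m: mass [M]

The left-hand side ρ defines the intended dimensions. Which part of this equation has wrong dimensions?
The right-hand side term V/m

ρ has dimensions [L^-3 M], but V/m has dimensions [L^3 M^-1], so the term V/m is dimensionally wrong for ρ.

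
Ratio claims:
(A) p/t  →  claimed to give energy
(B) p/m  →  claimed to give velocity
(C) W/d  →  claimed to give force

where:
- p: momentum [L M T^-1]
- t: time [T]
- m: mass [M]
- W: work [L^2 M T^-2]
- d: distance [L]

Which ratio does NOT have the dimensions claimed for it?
(A) p/t does not give energy

(A) p/t: [L M T^-2] ≠ energy [L^2 M T^-2] ✗
(B) p/m: [L T^-1] = velocity [L T^-1] ✓
(C) W/d: [L M T^-2] = force [L M T^-2] ✓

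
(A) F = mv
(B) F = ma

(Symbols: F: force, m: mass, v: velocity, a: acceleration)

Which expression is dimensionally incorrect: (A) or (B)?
(A)

(A) F = mv: LHS [L M T^-2], RHS [L M T^-1] ✗
(B) F = ma: LHS [L M T^-2], RHS [L M T^-2] ✓

Expression (A) F = mv is dimensionally incorrect.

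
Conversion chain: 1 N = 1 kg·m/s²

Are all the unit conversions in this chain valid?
The chain is correct (no errors).

Correct: Newton is defined as kg·m/s²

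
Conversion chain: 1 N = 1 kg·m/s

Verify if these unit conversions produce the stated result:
The chain is incorrect (it contains an error).

Incorrect: Newton is kg·m/s², not kg·m/s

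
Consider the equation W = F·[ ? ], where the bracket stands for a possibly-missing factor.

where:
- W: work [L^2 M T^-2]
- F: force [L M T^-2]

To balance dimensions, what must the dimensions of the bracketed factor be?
[L] — length (e.g. a distance d)

W has dimensions [L^2 M T^-2]; F has dimensions [L M T^-2].
The bracketed factor must supply [L^2 M T^-2] / [L M T^-2] = [L].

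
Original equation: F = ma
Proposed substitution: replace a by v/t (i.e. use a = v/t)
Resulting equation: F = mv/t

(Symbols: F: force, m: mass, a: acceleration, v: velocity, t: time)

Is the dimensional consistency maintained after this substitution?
Yes

[a] = [L T^-2] and [v/t] = [L T^-2]. These match, so the substitution replaces a quantity by one of the same dimensions and the result F = mv/t has LHS [L M T^-2] vs RHS [L M T^-2] — still consistent.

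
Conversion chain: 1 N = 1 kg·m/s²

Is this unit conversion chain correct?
The chain is correct (no errors).

Correct: Newton is defined as kg·m/s²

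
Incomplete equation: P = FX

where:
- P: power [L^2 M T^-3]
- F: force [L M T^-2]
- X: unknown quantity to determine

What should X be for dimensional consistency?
X = v (velocity), dimensions [L T^-1]

P has dimensions [L^2 M T^-3]; the rest of the RHS (F) has dimensions [L M T^-2].
So X must have dimensions [L T^-1] — X = v (velocity).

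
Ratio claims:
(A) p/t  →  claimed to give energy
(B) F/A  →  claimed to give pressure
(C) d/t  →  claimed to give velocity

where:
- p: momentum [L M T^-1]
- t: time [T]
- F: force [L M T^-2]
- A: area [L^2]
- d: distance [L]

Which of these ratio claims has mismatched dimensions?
(A) p/t does not give energy

(A) p/t: [L M T^-2] ≠ energy [L^2 M T^-2] ✗
(B) F/A: [L^-1 M T^-2] = pressure [L^-1 M T^-2] ✓
(C) d/t: [L T^-1] = velocity [L T^-1] ✓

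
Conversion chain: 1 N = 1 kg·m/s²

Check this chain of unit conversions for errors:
The chain is correct (no errors).

Correct: Newton is defined as kg·m/s²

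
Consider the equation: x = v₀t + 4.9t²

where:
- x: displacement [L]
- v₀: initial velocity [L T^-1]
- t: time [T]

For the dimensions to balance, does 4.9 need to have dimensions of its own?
Yes

x has dimensions [L], while t² alone has dimensions [T^2]. For the equation to balance, the factor 4.9 must carry dimensions [L T^-2] — it is a dimensional constant (a numerical value of a physical quantity with its units suppressed), not a pure number.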